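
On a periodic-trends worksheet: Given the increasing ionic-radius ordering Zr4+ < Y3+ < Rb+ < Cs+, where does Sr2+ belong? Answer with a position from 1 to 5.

3

Tabulating Z and e⁻: Zr4+ (Z=40, 36 e⁻), Y3+ (Z=39, 36 e⁻), Sr2+ (Z=38, 36 e⁻), Rb+ (Z=37, 36 e⁻), Cs+ (Z=55, 54 e⁻). Zr4+ < Y3+ (isoelectronic, higher Z=40 is smaller); Y3+ < Sr2+ (both 36 e⁻, Z=39>38); Sr2+ < Rb+ (both 36 e⁻, Z=38>37); Rb+ < Cs+ (same group, 1 shell fewer).
Merged order: Zr4+ < Y3+ < Sr2+ < Rb+ < Cs+ — Sr2+ is number 3.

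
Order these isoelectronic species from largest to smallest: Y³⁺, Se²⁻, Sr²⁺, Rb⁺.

Se²⁻ > Rb⁺ > Sr²⁺ > Y³⁺

Isoelectronic series (36 e⁻ each). Size is set by nuclear charge: more protons means a smaller ion. Y³⁺ (Z=39), Sr²⁺ (Z=38), Rb⁺ (Z=37), Se²⁻ (Z=34).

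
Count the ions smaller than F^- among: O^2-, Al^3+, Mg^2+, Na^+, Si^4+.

4

All of these have 10 electrons (isoelectronic). With the same electron cloud, the ion with the most protons pulls it in tightest. Nuclear charges: Si^4+ (Z=14), Al^3+ (Z=13), Mg^2+ (Z=12), Na^+ (Z=11), F^- (Z=9), O^2- (Z=8). Highest Z is smallest.
Ordering all of them (including F^-) by radius gives Si^4+ < Al^3+ < Mg^2+ < Na^+ < F^- < O^2-. That's 4.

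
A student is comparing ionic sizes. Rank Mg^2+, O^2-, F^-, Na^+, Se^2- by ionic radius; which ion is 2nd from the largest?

O^2-

First list Z and electron count for each: Mg^2+ has 10 e⁻ (Z=12), Na^+ has 10 e⁻ (Z=11), F^- has 10 e⁻ (Z=9), O^2- has 10 e⁻ (Z=8), Se^2- has 36 e⁻ (Z=34). Mg^2+ < Na^+ (both 10 e⁻, Z=12>11); Na^+ < F^- (isoelectronic, higher Z=11 is smaller); F^- < O^2- (isoelectronic, higher Z=9 is smaller); O^2- < Se^2- (same group, period 2 vs 4).
Full ascending order: Mg^2+ < Na^+ < F^- < O^2- < Se^2-. Counting from the largest, position 2 is O^2-.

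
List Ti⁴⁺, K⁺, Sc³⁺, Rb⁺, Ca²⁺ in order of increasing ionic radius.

Ti⁴⁺ < Sc³⁺ < Ca²⁺ < K⁺ < Rb⁺

First list Z and electron count for each: Ti⁴⁺ (Z=22, 18 e⁻), Sc³⁺ (Z=21, 18 e⁻), Ca²⁺ (Z=20, 18 e⁻), K⁺ (Z=19, 18 e⁻), Rb⁺ (Z=37, 36 e⁻). Ti⁴⁺ < Sc³⁺ (isoelectronic, higher Z=22 is smaller); Sc³⁺ < Ca²⁺ (both 18 e⁻, Z=21>20); Ca²⁺ < K⁺ (both 18 e⁻, Z=20>19); K⁺ < Rb⁺ (same group, 1 shell fewer).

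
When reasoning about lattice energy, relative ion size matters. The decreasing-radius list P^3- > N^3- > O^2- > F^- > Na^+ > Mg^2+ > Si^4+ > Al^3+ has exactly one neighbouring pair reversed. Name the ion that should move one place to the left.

Al^3+

Compare adjacent ions: both have 10 electrons but Z(Si)=14 > Z(Al)=13, so Si^4+ should be the smaller of the two — yet in this decreasing list Si^4+ sits before Al^3+. Nothing else is reversed, so Al^3+ should move one place to the left.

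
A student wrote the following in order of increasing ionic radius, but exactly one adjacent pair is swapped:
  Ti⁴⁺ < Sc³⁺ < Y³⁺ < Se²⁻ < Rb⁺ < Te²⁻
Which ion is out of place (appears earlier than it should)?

Se²⁻

Compare adjacent ions: Rb⁺ and Se²⁻ share 36 electrons; the higher nuclear charge on Rb (Z=37) contracts it more, so Rb⁺ < Se²⁻ — yet in this increasing list Se²⁻ sits before Rb⁺. Nothing else is reversed, so Se²⁻ should move one place to the right.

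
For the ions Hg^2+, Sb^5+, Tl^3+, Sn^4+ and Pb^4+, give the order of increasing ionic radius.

Sb^5+ < Sn^4+ < Pb^4+ < Tl^3+ < Hg^2+

First list Z and electron count for each: Sb^5+: 46 e⁻, Z=51, Sn^4+: 46 e⁻, Z=50, Pb^4+: 78 e⁻, Z=82, Tl^3+: 78 e⁻, Z=81, Hg^2+: 78 e⁻, Z=80. Sb^5+ < Sn^4+ (isoelectronic, higher Z=51 is smaller); Sn^4+ < Pb^4+ (same group, 1 shell fewer); Pb^4+ < Tl^3+ (both 78 e⁻, Z=82>81); Tl^3+ < Hg^2+ (both 78 e⁻, Z=81>80).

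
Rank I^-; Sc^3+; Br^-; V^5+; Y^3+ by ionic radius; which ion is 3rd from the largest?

Y^3+

Tabulating Z and e⁻: V^5+: 18 e⁻, Z=23, Sc^3+: 18 e⁻, Z=21, Y^3+: 36 e⁻, Z=39, Br^-: 36 e⁻, Z=35, I^-: 54 e⁻, Z=53. V^5+ < Sc^3+ (isoelectronic, higher Z=23 is smaller); Sc^3+ < Y^3+ (same group, period 4 vs 5); Y^3+ < Br^- (both 36 e⁻, Z=39>35); Br^- < I^- (same group, period 4 vs 5).
Full ascending order: V^5+ < Sc^3+ < Y^3+ < Br^- < I^-. Counting from the largest, position 3 is Y^3+.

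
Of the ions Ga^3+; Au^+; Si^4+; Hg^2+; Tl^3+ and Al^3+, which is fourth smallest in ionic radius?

Tabulating Z and e⁻: Si^4+: 10 e⁻, Z=14, Al^3+: 10 e⁻, Z=13, Ga^3+: 28 e⁻, Z=31, Tl^3+: 78 e⁻, Z=81, Hg^2+: 78 e⁻, Z=80, Au^+: 78 e⁻, Z=79. Si^4+ < Al^3+ (isoelectronic, higher Z=14 is smaller); Al^3+ < Ga^3+ (same group, period 3 vs 4); Ga^3+ < Tl^3+ (same group, 2 shells fewer); Tl^3+ < Hg^2+ (both 78 e⁻, Z=81>80); Hg^2+ < Au^+ (both 78 e⁻, Z=80>79).
Full ascending order: Si^4+ < Al^3+ < Ga^3+ < Tl^3+ < Hg^2+ < Au^+. Counting from the smallest, position 4 is Tl^3+.

Tl^3+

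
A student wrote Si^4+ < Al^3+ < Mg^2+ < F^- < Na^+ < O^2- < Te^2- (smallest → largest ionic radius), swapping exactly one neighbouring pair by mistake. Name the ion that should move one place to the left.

Na^+

Check each adjacent pair. F^- and Na^+ are reversed: both have 10 electrons but Z(Na)=11 > Z(F)=9, so Na^+ should be the smaller of the two. No other neighbouring pair contradicts the periodic trends, so Na^+ is the ion listed too late.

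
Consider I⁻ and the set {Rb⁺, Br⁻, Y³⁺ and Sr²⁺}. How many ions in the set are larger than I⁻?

0

Tabulating Z and e⁻: Y³⁺: 36 e⁻, Z=39, Sr²⁺: 36 e⁻, Z=38, Rb⁺: 36 e⁻, Z=37, Br⁻: 36 e⁻, Z=35, I⁻: 54 e⁻, Z=53. Y³⁺ < Sr²⁺ (isoelectronic, higher Z=39 is smaller); Sr²⁺ < Rb⁺ (isoelectronic, higher Z=38 is smaller); Rb⁺ < Br⁻ (isoelectronic, higher Z=37 is smaller); Br⁻ < I⁻ (same group, period 4 vs 5).
Ordering all of them (including I⁻) by radius gives Y³⁺ < Sr²⁺ < Rb⁺ < Br⁻ < I⁻. Count: 0.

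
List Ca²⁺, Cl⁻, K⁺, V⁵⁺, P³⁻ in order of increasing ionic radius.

Each ion has 18 electrons. The ranking follows nuclear charge in reverse — greater Z gives a smaller radius. V⁵⁺ (Z=23), Ca²⁺ (Z=20), K⁺ (Z=19), Cl⁻ (Z=17), P³⁻ (Z=15).

V⁵⁺ < Ca²⁺ < K⁺ < Cl⁻ < P³⁻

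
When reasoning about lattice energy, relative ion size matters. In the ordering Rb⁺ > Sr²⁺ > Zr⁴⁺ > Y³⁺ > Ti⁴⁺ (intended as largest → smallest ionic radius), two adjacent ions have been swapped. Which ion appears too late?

Y³⁺

Compare adjacent ions: Zr⁴⁺ and Y³⁺ share 36 electrons; the higher nuclear charge on Zr (Z=40) contracts it more, so Zr⁴⁺ < Y³⁺ — yet in this decreasing list Zr⁴⁺ sits before Y³⁺. Nothing else is reversed, so Y³⁺ should move one place to the left.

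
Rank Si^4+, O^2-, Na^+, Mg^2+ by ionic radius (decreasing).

O^2- > Na^+ > Mg^2+ > Si^4+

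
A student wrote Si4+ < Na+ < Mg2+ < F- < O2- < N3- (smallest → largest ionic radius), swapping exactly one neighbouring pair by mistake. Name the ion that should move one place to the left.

Check each adjacent pair. Na+ and Mg2+ are reversed: both have 10 electrons but Z(Mg)=12 > Z(Na)=11, so Mg2+ should be the smaller of the two. No other neighbouring pair contradicts the periodic trends, so Mg2+ is the ion listed too late.

Mg2+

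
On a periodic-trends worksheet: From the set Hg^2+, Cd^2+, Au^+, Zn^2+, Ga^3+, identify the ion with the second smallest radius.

Electron counts and nuclear charges: Ga^3+: 28 e⁻, Z=31, Zn^2+: 28 e⁻, Z=30, Cd^2+: 46 e⁻, Z=48, Hg^2+: 78 e⁻, Z=80, Au^+: 78 e⁻, Z=79. Ga^3+ < Zn^2+ (isoelectronic, higher Z=31 is smaller); Zn^2+ < Cd^2+ (same group, period 4 vs 5); Cd^2+ < Hg^2+ (same group, 1 shell fewer); Hg^2+ < Au^+ (isoelectronic, higher Z=80 is smaller).
That gives Ga^3+ < Zn^2+ < Cd^2+ < Hg^2+ < Au^+. From the smallest end, number 2 is Zn^2+.

Zn^2+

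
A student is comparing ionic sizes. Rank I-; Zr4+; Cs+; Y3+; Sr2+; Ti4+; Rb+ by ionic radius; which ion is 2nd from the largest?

Cs+

First list Z and electron count for each: Ti4+ has 18 e⁻ (Z=22), Zr4+ has 36 e⁻ (Z=40), Y3+ has 36 e⁻ (Z=39), Sr2+ has 36 e⁻ (Z=38), Rb+ has 36 e⁻ (Z=37), Cs+ has 54 e⁻ (Z=55), I- has 54 e⁻ (Z=53). Ti4+ < Zr4+ (same group, 1 shell fewer); Zr4+ < Y3+ (both 36 e⁻, Z=40>39); Y3+ < Sr2+ (both 36 e⁻, Z=39>38); Sr2+ < Rb+ (both 36 e⁻, Z=38>37); Rb+ < Cs+ (same group, period 5 vs 6); Cs+ < I- (both 54 e⁻, Z=55>53).
Full ascending order: Ti4+ < Zr4+ < Y3+ < Sr2+ < Rb+ < Cs+ < I-. Counting from the largest, position 2 is Cs+.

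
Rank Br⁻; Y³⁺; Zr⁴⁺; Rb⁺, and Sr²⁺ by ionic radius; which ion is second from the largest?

All of these have 36 electrons (isoelectronic). With the same electron cloud, the ion with the most protons pulls it in tightest. Nuclear charges: Zr⁴⁺ (Z=40), Y³⁺ (Z=39), Sr²⁺ (Z=38), Rb⁺ (Z=37), Br⁻ (Z=35). Highest Z is smallest.
Full ascending order: Zr⁴⁺ < Y³⁺ < Sr²⁺ < Rb⁺ < Br⁻. Counting from the largest, position 2 is Rb⁺.

Rb⁺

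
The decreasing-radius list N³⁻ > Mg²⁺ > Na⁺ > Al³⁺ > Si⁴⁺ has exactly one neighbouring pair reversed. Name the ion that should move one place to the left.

Scanning neighbour by neighbour, only Mg²⁺/Na⁺ violates a trend: they are isoelectronic (10 e⁻) and Mg has more protons than Na (12 vs 11), making Mg²⁺ smaller. That makes Na⁺ the one sitting a position late relative to where it belongs.

Na⁺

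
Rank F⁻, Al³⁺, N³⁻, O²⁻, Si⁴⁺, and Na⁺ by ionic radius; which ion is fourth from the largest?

All of these have 10 electrons (isoelectronic). With the same electron cloud, the ion with the most protons pulls it in tightest. Nuclear charges: Si⁴⁺ (Z=14), Al³⁺ (Z=13), Na⁺ (Z=11), F⁻ (Z=9), O²⁻ (Z=8), N³⁻ (Z=7). Highest Z is smallest.
That gives Si⁴⁺ < Al³⁺ < Na⁺ < F⁻ < O²⁻ < N³⁻. From the largest end, number 4 is Na⁺.

Na⁺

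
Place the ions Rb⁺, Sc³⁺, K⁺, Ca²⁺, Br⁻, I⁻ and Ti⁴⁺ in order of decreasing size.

Ti⁴⁺ (Z=22, 18 e⁻), Sc³⁺ (Z=21, 18 e⁻), Ca²⁺ (Z=20, 18 e⁻), K⁺ (Z=19, 18 e⁻), Rb⁺ (Z=37, 36 e⁻), Br⁻ (Z=35, 36 e⁻), I⁻ (Z=53, 54 e⁻). Ti⁴⁺ < Sc³⁺ (isoelectronic, higher Z=22 is smaller); Sc³⁺ < Ca²⁺ (isoelectronic, higher Z=21 is smaller); Ca²⁺ < K⁺ (both 18 e⁻, Z=20>19); K⁺ < Rb⁺ (same group, period 4 vs 5); Rb⁺ < Br⁻ (isoelectronic, higher Z=37 is smaller); Br⁻ < I⁻ (same group, period 4 vs 5).

I⁻ > Br⁻ > Rb⁺ > K⁺ > Ca²⁺ > Sc³⁺ > Ti⁴⁺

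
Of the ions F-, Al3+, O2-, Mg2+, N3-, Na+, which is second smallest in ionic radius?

Isoelectronic series (10 e⁻ each). Size is set by nuclear charge: more protons means a smaller ion. Al3+ (Z=13), Mg2+ (Z=12), Na+ (Z=11), F- (Z=9), O2- (Z=8), N3- (Z=7).
That gives Al3+ < Mg2+ < Na+ < F- < O2- < N3-. From the smallest end, number 2 is Mg2+.

Mg2+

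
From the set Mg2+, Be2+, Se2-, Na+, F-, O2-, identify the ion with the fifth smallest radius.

O2-

Be2+: 2 e⁻, Z=4, Mg2+: 10 e⁻, Z=12, Na+: 10 e⁻, Z=11, F-: 10 e⁻, Z=9, O2-: 10 e⁻, Z=8, Se2-: 36 e⁻, Z=34. Be2+ < Mg2+ (same group, 1 shell fewer); Mg2+ < Na+ (both 10 e⁻, Z=12>11); Na+ < F- (both 10 e⁻, Z=11>9); F- < O2- (both 10 e⁻, Z=9>8); O2- < Se2- (same group, period 2 vs 4).
So the order is Be2+ < Mg2+ < Na+ < F- < O2- < Se2-; the 5th-smallest ion is O2-.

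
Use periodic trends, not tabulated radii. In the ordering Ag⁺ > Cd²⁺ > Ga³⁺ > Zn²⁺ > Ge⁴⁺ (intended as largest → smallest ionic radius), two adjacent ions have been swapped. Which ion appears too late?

Check each adjacent pair. Ga³⁺ and Zn²⁺ are reversed: Ga³⁺ and Zn²⁺ share 28 electrons; the higher nuclear charge on Ga (Z=31) contracts it more, so Ga³⁺ < Zn²⁺. No other neighbouring pair contradicts the periodic trends, so Zn²⁺ is the ion listed too late.

Zn²⁺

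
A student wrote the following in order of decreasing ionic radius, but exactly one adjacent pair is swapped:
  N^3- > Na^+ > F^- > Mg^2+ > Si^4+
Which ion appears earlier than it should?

Check each adjacent pair. Na^+ and F^- are reversed: both have 10 electrons but Z(Na)=11 > Z(F)=9, so Na^+ should be the smaller of the two. No other neighbouring pair contradicts the periodic trends, so Na^+ is the ion listed too early.

Na^+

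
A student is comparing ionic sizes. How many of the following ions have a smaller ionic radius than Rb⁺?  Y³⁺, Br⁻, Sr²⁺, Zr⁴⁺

These species are isoelectronic with 36 electrons. The only difference is the number of protons: Zr⁴⁺ (Z=40), Y³⁺ (Z=39), Sr²⁺ (Z=38), Rb⁺ (Z=37), Br⁻ (Z=35). The strongest nuclear pull (Zr⁴⁺) gives the smallest ion.
Relative to Rb⁺, the ions that are smaller are Zr⁴⁺, Y³⁺, Sr²⁺. So 3 are smaller.

3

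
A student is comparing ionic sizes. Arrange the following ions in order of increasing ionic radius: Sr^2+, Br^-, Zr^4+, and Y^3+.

Each ion has 36 electrons. The ranking follows nuclear charge in reverse — greater Z gives a smaller radius. Zr^4+ (Z=40), Y^3+ (Z=39), Sr^2+ (Z=38), Br^- (Z=35).

Zr^4+ < Y^3+ < Sr^2+ < Br^-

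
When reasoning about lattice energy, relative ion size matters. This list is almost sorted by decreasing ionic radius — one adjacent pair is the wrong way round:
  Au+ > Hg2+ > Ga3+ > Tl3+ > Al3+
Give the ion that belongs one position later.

Scanning neighbour by neighbour, only Ga3+/Tl3+ violates a trend: Ga3+ and Tl3+ are in one column with the same charge; the lighter period-4 ion has 2 fewer shells and is smaller. That makes Ga3+ the one sitting a position early relative to where it belongs.

Ga3+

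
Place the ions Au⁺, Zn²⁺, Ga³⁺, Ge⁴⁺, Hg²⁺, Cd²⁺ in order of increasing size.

Electron counts and nuclear charges: Ge⁴⁺ (Z=32, 28 e⁻), Ga³⁺ (Z=31, 28 e⁻), Zn²⁺ (Z=30, 28 e⁻), Cd²⁺ (Z=48, 46 e⁻), Hg²⁺ (Z=80, 78 e⁻), Au⁺ (Z=79, 78 e⁻). Ge⁴⁺ < Ga³⁺ (isoelectronic, higher Z=32 is smaller); Ga³⁺ < Zn²⁺ (isoelectronic, higher Z=31 is smaller); Zn²⁺ < Cd²⁺ (same group, period 4 vs 5); Cd²⁺ < Hg²⁺ (same group, period 5 vs 6); Hg²⁺ < Au⁺ (isoelectronic, higher Z=80 is smaller).

Ge⁴⁺ < Ga³⁺ < Zn²⁺ < Cd²⁺ < Hg²⁺ < Au⁺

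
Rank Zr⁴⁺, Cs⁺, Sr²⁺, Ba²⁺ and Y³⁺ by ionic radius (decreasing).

Cs⁺ > Ba²⁺ > Sr²⁺ > Y³⁺ > Zr⁴⁺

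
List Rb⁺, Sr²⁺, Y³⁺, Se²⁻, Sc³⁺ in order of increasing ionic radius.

Work out protons and electrons: Sc³⁺: 18 e⁻, Z=21, Y³⁺: 36 e⁻, Z=39, Sr²⁺: 36 e⁻, Z=38, Rb⁺: 36 e⁻, Z=37, Se²⁻: 36 e⁻, Z=34. Sc³⁺ < Y³⁺ (same group, 1 shell fewer); Y³⁺ < Sr²⁺ (both 36 e⁻, Z=39>38); Sr²⁺ < Rb⁺ (both 36 e⁻, Z=38>37); Rb⁺ < Se²⁻ (isoelectronic, higher Z=37 is smaller).

Sc³⁺ < Y³⁺ < Sr²⁺ < Rb⁺ < Se²⁻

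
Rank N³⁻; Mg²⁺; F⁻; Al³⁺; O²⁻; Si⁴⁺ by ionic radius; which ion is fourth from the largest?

Mg²⁺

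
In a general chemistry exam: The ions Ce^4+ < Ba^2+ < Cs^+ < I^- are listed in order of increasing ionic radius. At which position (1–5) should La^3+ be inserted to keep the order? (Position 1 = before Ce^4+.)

2

Each ion has 54 electrons. The ranking follows nuclear charge in reverse — greater Z gives a smaller radius. Ce^4+ (Z=58), La^3+ (Z=57), Ba^2+ (Z=56), Cs^+ (Z=55), I^- (Z=53).
The complete sequence is Ce^4+ < La^3+ < Ba^2+ < Cs^+ < I^-. La^3+ sits at position 2.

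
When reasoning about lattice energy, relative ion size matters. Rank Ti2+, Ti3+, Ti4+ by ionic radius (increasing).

Ti4+ < Ti3+ < Ti2+

These are all Ti ions. Removing more electrons (higher positive charge) pulls the remaining electrons in closer, so Ti4+ is smallest and Ti2+ is largest.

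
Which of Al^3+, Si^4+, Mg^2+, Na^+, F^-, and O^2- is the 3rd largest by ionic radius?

Na^+

All of these have 10 electrons (isoelectronic). With the same electron cloud, the ion with the most protons pulls it in tightest. Nuclear charges: Si^4+ (Z=14), Al^3+ (Z=13), Mg^2+ (Z=12), Na^+ (Z=11), F^- (Z=9), O^2- (Z=8). Highest Z is smallest.
Full ascending order: Si^4+ < Al^3+ < Mg^2+ < Na^+ < F^- < O^2-. Counting from the largest, position 3 is Na^+.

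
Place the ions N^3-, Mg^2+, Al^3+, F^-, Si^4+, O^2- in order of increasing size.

These species are isoelectronic with 10 electrons. The only difference is the number of protons: Si^4+ (Z=14), Al^3+ (Z=13), Mg^2+ (Z=12), F^- (Z=9), O^2- (Z=8), N^3- (Z=7). The strongest nuclear pull (Si^4+) gives the smallest ion.

Si^4+ < Al^3+ < Mg^2+ < F^- < O^2- < N^3-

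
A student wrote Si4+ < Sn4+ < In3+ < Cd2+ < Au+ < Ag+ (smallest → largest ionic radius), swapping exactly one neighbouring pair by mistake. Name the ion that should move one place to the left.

Ag+

Scanning neighbour by neighbour, only Au+/Ag+ violates a trend: both in group 11 with the same charge; Ag+ (period 5) has the smaller radius. That makes Ag+ the one sitting a position late relative to where it belongs.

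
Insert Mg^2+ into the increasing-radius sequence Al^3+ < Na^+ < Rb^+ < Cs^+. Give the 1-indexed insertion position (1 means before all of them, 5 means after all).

First list Z and electron count for each: Al^3+ (Z=13, 10 e⁻), Mg^2+ (Z=12, 10 e⁻), Na^+ (Z=11, 10 e⁻), Rb^+ (Z=37, 36 e⁻), Cs^+ (Z=55, 54 e⁻). Al^3+ < Mg^2+ (isoelectronic, higher Z=13 is smaller); Mg^2+ < Na^+ (isoelectronic, higher Z=12 is smaller); Na^+ < Rb^+ (same group, period 3 vs 5); Rb^+ < Cs^+ (same group, period 5 vs 6).
With Mg^2+ included the full order is Al^3+ < Mg^2+ < Na^+ < Rb^+ < Cs^+, so it takes position 2.

2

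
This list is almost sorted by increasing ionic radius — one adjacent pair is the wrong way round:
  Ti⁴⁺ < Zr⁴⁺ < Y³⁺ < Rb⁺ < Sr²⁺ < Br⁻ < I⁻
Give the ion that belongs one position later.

The pair Rb⁺, Sr²⁺ is the wrong way round — both have 36 electrons but Z(Sr)=38 > Z(Rb)=37, so Sr²⁺ should be the smaller of the two. All other adjacent pairs agree with periodic trends, so Rb⁺ is the misplaced ion.

Rb⁺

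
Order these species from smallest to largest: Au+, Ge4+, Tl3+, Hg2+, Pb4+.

First list Z and electron count for each: Ge4+ has 28 e⁻ (Z=32), Pb4+ has 78 e⁻ (Z=82), Tl3+ has 78 e⁻ (Z=81), Hg2+ has 78 e⁻ (Z=80), Au+ has 78 e⁻ (Z=79). Ge4+ < Pb4+ (same group, 2 shells fewer); Pb4+ < Tl3+ (both 78 e⁻, Z=82>81); Tl3+ < Hg2+ (isoelectronic, higher Z=81 is smaller); Hg2+ < Au+ (both 78 e⁻, Z=80>79).

Ge4+ < Pb4+ < Tl3+ < Hg2+ < Au+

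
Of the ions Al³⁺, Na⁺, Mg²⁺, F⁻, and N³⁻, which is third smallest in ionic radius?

These species are isoelectronic with 10 electrons. The only difference is the number of protons: Al³⁺ (Z=13), Mg²⁺ (Z=12), Na⁺ (Z=11), F⁻ (Z=9), N³⁻ (Z=7). The strongest nuclear pull (Al³⁺) gives the smallest ion.
So the order is Al³⁺ < Mg²⁺ < Na⁺ < F⁻ < N³⁻; the 3rd-smallest ion is Na⁺.

Na⁺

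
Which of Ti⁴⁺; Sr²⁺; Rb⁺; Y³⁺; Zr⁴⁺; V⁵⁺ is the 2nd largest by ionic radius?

First list Z and electron count for each: V⁵⁺: 18 e⁻, Z=23, Ti⁴⁺: 18 e⁻, Z=22, Zr⁴⁺: 36 e⁻, Z=40, Y³⁺: 36 e⁻, Z=39, Sr²⁺: 36 e⁻, Z=38, Rb⁺: 36 e⁻, Z=37. V⁵⁺ < Ti⁴⁺ (isoelectronic, higher Z=23 is smaller); Ti⁴⁺ < Zr⁴⁺ (same group, 1 shell fewer); Zr⁴⁺ < Y³⁺ (both 36 e⁻, Z=40>39); Y³⁺ < Sr²⁺ (isoelectronic, higher Z=39 is smaller); Sr²⁺ < Rb⁺ (isoelectronic, higher Z=38 is smaller).
Ordering: V⁵⁺ < Ti⁴⁺ < Zr⁴⁺ < Y³⁺ < Sr²⁺ < Rb⁺. The 2nd largest is Sr²⁺.

Sr²⁺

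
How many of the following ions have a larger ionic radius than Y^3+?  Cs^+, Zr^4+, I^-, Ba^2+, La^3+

4

Electron counts and nuclear charges: Zr^4+ (Z=40, 36 e⁻), Y^3+ (Z=39, 36 e⁻), La^3+ (Z=57, 54 e⁻), Ba^2+ (Z=56, 54 e⁻), Cs^+ (Z=55, 54 e⁻), I^- (Z=53, 54 e⁻). Zr^4+ < Y^3+ (isoelectronic, higher Z=40 is smaller); Y^3+ < La^3+ (same group, period 5 vs 6); La^3+ < Ba^2+ (both 54 e⁻, Z=57>56); Ba^2+ < Cs^+ (isoelectronic, higher Z=56 is smaller); Cs^+ < I^- (isoelectronic, higher Z=55 is smaller).
Placing each against Y^3+: smaller — Zr^4+; larger — La^3+, Ba^2+, Cs^+, I^-. Count: 4.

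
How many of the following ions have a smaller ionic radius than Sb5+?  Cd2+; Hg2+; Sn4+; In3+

Sb5+: 46 e⁻, Z=51, Sn4+: 46 e⁻, Z=50, In3+: 46 e⁻, Z=49, Cd2+: 46 e⁻, Z=48, Hg2+: 78 e⁻, Z=80. Sb5+ < Sn4+ (isoelectronic, higher Z=51 is smaller); Sn4+ < In3+ (both 46 e⁻, Z=50>49); In3+ < Cd2+ (both 46 e⁻, Z=49>48); Cd2+ < Hg2+ (same group, period 5 vs 6).
Overall: Sb5+ < Sn4+ < In3+ < Cd2+ < Hg2+. Sb5+ has 0 below it and 4 above. That's 0.

0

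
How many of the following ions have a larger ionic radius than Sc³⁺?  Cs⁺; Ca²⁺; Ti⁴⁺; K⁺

First list Z and electron count for each: Ti⁴⁺ (Z=22, 18 e⁻), Sc³⁺ (Z=21, 18 e⁻), Ca²⁺ (Z=20, 18 e⁻), K⁺ (Z=19, 18 e⁻), Cs⁺ (Z=55, 54 e⁻). Ti⁴⁺ < Sc³⁺ (isoelectronic, higher Z=22 is smaller); Sc³⁺ < Ca²⁺ (isoelectronic, higher Z=21 is smaller); Ca²⁺ < K⁺ (both 18 e⁻, Z=20>19); K⁺ < Cs⁺ (same group, 2 shells fewer).
Relative to Sc³⁺, the ions that are larger are Ca²⁺, K⁺, Cs⁺. So 3 are larger.

3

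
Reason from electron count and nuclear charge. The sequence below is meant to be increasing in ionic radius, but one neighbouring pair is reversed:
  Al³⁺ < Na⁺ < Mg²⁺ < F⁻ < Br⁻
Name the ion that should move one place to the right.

Check each adjacent pair. Na⁺ and Mg²⁺ are reversed: they are isoelectronic (10 e⁻) and Mg has more protons than Na (12 vs 11), making Mg²⁺ smaller. No other neighbouring pair contradicts the periodic trends, so Na⁺ is the ion listed too early.

Na⁺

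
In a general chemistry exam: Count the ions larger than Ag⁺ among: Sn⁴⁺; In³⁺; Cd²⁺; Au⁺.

1

Tabulating Z and e⁻: Sn⁴⁺: 46 e⁻, Z=50, In³⁺: 46 e⁻, Z=49, Cd²⁺: 46 e⁻, Z=48, Ag⁺: 46 e⁻, Z=47, Au⁺: 78 e⁻, Z=79. Sn⁴⁺ < In³⁺ (isoelectronic, higher Z=50 is smaller); In³⁺ < Cd²⁺ (isoelectronic, higher Z=49 is smaller); Cd²⁺ < Ag⁺ (both 46 e⁻, Z=48>47); Ag⁺ < Au⁺ (same group, period 5 vs 6).
Overall: Sn⁴⁺ < In³⁺ < Cd²⁺ < Ag⁺ < Au⁺. Ag⁺ has 3 below it and 1 above. So 1 is larger.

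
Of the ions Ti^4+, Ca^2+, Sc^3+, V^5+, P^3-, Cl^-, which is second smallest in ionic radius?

Each ion has 18 electrons. The ranking follows nuclear charge in reverse — greater Z gives a smaller radius. V^5+ (Z=23), Ti^4+ (Z=22), Sc^3+ (Z=21), Ca^2+ (Z=20), Cl^- (Z=17), P^3- (Z=15).
Full ascending order: V^5+ < Ti^4+ < Sc^3+ < Ca^2+ < Cl^- < P^3-. Counting from the smallest, position 2 is Ti^4+.

Ti^4+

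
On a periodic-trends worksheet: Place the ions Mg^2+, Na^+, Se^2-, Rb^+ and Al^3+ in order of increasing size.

First list Z and electron count for each: Al^3+ has 10 e⁻ (Z=13), Mg^2+ has 10 e⁻ (Z=12), Na^+ has 10 e⁻ (Z=11), Rb^+ has 36 e⁻ (Z=37), Se^2- has 36 e⁻ (Z=34). Al^3+ < Mg^2+ (both 10 e⁻, Z=13>12); Mg^2+ < Na^+ (isoelectronic, higher Z=12 is smaller); Na^+ < Rb^+ (same group, period 3 vs 5); Rb^+ < Se^2- (both 36 e⁻, Z=37>34).

Al^3+ < Mg^2+ < Na^+ < Rb^+ < Se^2-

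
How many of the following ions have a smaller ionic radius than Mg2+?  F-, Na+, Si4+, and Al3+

All of these have 10 electrons (isoelectronic). With the same electron cloud, the ion with the most protons pulls it in tightest. Nuclear charges: Si4+ (Z=14), Al3+ (Z=13), Mg2+ (Z=12), Na+ (Z=11), F- (Z=9). Highest Z is smallest.
Relative to Mg2+, the ions that are smaller are Si4+, Al3+. Count: 2.

2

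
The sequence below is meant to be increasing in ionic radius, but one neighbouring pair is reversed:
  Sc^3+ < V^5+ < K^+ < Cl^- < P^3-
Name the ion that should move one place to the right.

Sc^3+

The pair Sc^3+, V^5+ is the wrong way round — V^5+ and Sc^3+ share 18 electrons; the higher nuclear charge on V (Z=23) contracts it more, so V^5+ < Sc^3+. All other adjacent pairs agree with periodic trends, so Sc^3+ is the misplaced ion.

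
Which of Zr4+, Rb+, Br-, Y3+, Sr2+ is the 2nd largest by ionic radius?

All of these have 36 electrons (isoelectronic). With the same electron cloud, the ion with the most protons pulls it in tightest. Nuclear charges: Zr4+ (Z=40), Y3+ (Z=39), Sr2+ (Z=38), Rb+ (Z=37), Br- (Z=35). Highest Z is smallest.
Ordering: Zr4+ < Y3+ < Sr2+ < Rb+ < Br-. The 2nd largest is Rb+.

Rb+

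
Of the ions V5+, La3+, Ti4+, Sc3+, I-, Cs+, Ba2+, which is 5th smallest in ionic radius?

Ba2+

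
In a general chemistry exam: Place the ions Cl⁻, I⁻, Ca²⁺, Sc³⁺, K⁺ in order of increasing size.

Sc³⁺ < Ca²⁺ < K⁺ < Cl⁻ < I⁻

Electron counts and nuclear charges: Sc³⁺ has 18 e⁻ (Z=21), Ca²⁺ has 18 e⁻ (Z=20), K⁺ has 18 e⁻ (Z=19), Cl⁻ has 18 e⁻ (Z=17), I⁻ has 54 e⁻ (Z=53). Sc³⁺ < Ca²⁺ (both 18 e⁻, Z=21>20); Ca²⁺ < K⁺ (both 18 e⁻, Z=20>19); K⁺ < Cl⁻ (isoelectronic, higher Z=19 is smaller); Cl⁻ < I⁻ (same group, period 3 vs 5).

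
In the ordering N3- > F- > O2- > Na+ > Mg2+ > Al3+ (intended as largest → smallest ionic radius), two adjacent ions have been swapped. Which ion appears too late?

O2-

Scanning neighbour by neighbour, only F-/O2- violates a trend: both have 10 electrons but Z(F)=9 > Z(O)=8, so F- should be the smaller of the two. That makes O2- the one sitting a position late relative to where it belongs.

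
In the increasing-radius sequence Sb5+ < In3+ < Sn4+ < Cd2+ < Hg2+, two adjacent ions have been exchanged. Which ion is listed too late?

Sn4+

Compare adjacent ions: both have 46 electrons but Z(Sn)=50 > Z(In)=49, so Sn4+ should be the smaller of the two — yet in this increasing list In3+ sits before Sn4+. Nothing else is reversed, so Sn4+ should move one place to the left.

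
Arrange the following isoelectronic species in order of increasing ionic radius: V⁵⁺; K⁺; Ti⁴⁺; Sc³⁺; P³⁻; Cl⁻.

V⁵⁺ < Ti⁴⁺ < Sc³⁺ < K⁺ < Cl⁻ < P³⁻

Each ion has 18 electrons. The ranking follows nuclear charge in reverse — greater Z gives a smaller radius. V⁵⁺ (Z=23), Ti⁴⁺ (Z=22), Sc³⁺ (Z=21), K⁺ (Z=19), Cl⁻ (Z=17), P³⁻ (Z=15).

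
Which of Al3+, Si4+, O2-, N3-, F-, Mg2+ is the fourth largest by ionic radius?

Isoelectronic series (10 e⁻ each). Size is set by nuclear charge: more protons means a smaller ion. Si4+ (Z=14), Al3+ (Z=13), Mg2+ (Z=12), F- (Z=9), O2- (Z=8), N3- (Z=7).
That gives Si4+ < Al3+ < Mg2+ < F- < O2- < N3-. From the largest end, number 4 is Mg2+.

Mg2+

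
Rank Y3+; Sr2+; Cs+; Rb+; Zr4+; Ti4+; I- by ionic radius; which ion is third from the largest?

Ti4+: 18 e⁻, Z=22, Zr4+: 36 e⁻, Z=40, Y3+: 36 e⁻, Z=39, Sr2+: 36 e⁻, Z=38, Rb+: 36 e⁻, Z=37, Cs+: 54 e⁻, Z=55, I-: 54 e⁻, Z=53. Ti4+ < Zr4+ (same group, 1 shell fewer); Zr4+ < Y3+ (isoelectronic, higher Z=40 is smaller); Y3+ < Sr2+ (isoelectronic, higher Z=39 is smaller); Sr2+ < Rb+ (both 36 e⁻, Z=38>37); Rb+ < Cs+ (same group, period 5 vs 6); Cs+ < I- (isoelectronic, higher Z=55 is smaller).
So the order is Ti4+ < Zr4+ < Y3+ < Sr2+ < Rb+ < Cs+ < I-; the 3rd-largest ion is Rb+.

Rb+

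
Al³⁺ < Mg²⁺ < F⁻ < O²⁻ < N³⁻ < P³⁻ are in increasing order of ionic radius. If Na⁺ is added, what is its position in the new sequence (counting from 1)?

3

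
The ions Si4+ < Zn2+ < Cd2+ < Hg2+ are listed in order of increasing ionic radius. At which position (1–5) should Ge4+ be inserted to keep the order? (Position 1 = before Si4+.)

2

First list Z and electron count for each: Si4+ (Z=14, 10 e⁻), Ge4+ (Z=32, 28 e⁻), Zn2+ (Z=30, 28 e⁻), Cd2+ (Z=48, 46 e⁻), Hg2+ (Z=80, 78 e⁻). Si4+ < Ge4+ (same group, 1 shell fewer); Ge4+ < Zn2+ (both 28 e⁻, Z=32>30); Zn2+ < Cd2+ (same group, period 4 vs 5); Cd2+ < Hg2+ (same group, period 5 vs 6).
Putting Ge4+ in gives Si4+ < Ge4+ < Zn2+ < Cd2+ < Hg2+; it lands at slot 2.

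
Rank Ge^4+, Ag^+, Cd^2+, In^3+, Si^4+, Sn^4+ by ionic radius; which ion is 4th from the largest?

Si^4+ has 10 e⁻ (Z=14), Ge^4+ has 28 e⁻ (Z=32), Sn^4+ has 46 e⁻ (Z=50), In^3+ has 46 e⁻ (Z=49), Cd^2+ has 46 e⁻ (Z=48), Ag^+ has 46 e⁻ (Z=47). Si^4+ < Ge^4+ (same group, period 3 vs 4); Ge^4+ < Sn^4+ (same group, 1 shell fewer); Sn^4+ < In^3+ (both 46 e⁻, Z=50>49); In^3+ < Cd^2+ (both 46 e⁻, Z=49>48); Cd^2+ < Ag^+ (both 46 e⁻, Z=48>47).
Ordering: Si^4+ < Ge^4+ < Sn^4+ < In^3+ < Cd^2+ < Ag^+. The 4th largest is Sn^4+.

Sn^4+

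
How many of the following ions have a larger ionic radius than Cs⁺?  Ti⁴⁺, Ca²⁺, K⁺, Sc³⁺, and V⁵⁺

V⁵⁺ (Z=23, 18 e⁻), Ti⁴⁺ (Z=22, 18 e⁻), Sc³⁺ (Z=21, 18 e⁻), Ca²⁺ (Z=20, 18 e⁻), K⁺ (Z=19, 18 e⁻), Cs⁺ (Z=55, 54 e⁻). V⁵⁺ < Ti⁴⁺ (both 18 e⁻, Z=23>22); Ti⁴⁺ < Sc³⁺ (both 18 e⁻, Z=22>21); Sc³⁺ < Ca²⁺ (both 18 e⁻, Z=21>20); Ca²⁺ < K⁺ (both 18 e⁻, Z=20>19); K⁺ < Cs⁺ (same group, period 4 vs 6).
Relative to Cs⁺, the ions that are larger are none. Count: 0.

0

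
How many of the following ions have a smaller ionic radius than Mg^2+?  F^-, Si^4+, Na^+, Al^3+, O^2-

All of these have 10 electrons (isoelectronic). With the same electron cloud, the ion with the most protons pulls it in tightest. Nuclear charges: Si^4+ (Z=14), Al^3+ (Z=13), Mg^2+ (Z=12), Na^+ (Z=11), F^- (Z=9), O^2- (Z=8). Highest Z is smallest.
Placing each against Mg^2+: smaller — Si^4+, Al^3+; larger — Na^+, F^-, O^2-. Count: 2.

2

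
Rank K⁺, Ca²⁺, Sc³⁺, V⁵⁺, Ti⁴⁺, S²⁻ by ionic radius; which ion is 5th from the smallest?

All of these have 18 electrons (isoelectronic). With the same electron cloud, the ion with the most protons pulls it in tightest. Nuclear charges: V⁵⁺ (Z=23), Ti⁴⁺ (Z=22), Sc³⁺ (Z=21), Ca²⁺ (Z=20), K⁺ (Z=19), S²⁻ (Z=16). Highest Z is smallest.
That gives V⁵⁺ < Ti⁴⁺ < Sc³⁺ < Ca²⁺ < K⁺ < S²⁻. From the smallest end, number 5 is K⁺.

K⁺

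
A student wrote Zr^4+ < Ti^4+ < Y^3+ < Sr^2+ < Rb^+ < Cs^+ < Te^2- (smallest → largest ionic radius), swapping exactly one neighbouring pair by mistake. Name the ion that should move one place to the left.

Scanning neighbour by neighbour, only Zr^4+/Ti^4+ violates a trend: both in group 4 with the same charge; Ti^4+ (period 4) has the smaller radius. That makes Ti^4+ the one sitting a position late relative to where it belongs.

Ti^4+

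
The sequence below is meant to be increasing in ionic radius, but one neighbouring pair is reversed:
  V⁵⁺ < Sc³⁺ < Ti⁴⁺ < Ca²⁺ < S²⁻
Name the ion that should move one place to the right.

Scanning neighbour by neighbour, only Sc³⁺/Ti⁴⁺ violates a trend: both have 18 electrons but Z(Ti)=22 > Z(Sc)=21, so Ti⁴⁺ should be the smaller of the two. That makes Sc³⁺ the one sitting a position early relative to where it belongs.

Sc³⁺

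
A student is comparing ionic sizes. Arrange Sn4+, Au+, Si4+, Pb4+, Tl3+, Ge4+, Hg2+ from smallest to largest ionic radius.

Si4+ < Ge4+ < Sn4+ < Pb4+ < Tl3+ < Hg2+ < Au+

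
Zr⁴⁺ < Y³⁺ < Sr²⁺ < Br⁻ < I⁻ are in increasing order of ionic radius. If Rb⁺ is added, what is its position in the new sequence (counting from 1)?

Tabulating Z and e⁻: Zr⁴⁺ has 36 e⁻ (Z=40), Y³⁺ has 36 e⁻ (Z=39), Sr²⁺ has 36 e⁻ (Z=38), Rb⁺ has 36 e⁻ (Z=37), Br⁻ has 36 e⁻ (Z=35), I⁻ has 54 e⁻ (Z=53). Zr⁴⁺ < Y³⁺ (isoelectronic, higher Z=40 is smaller); Y³⁺ < Sr²⁺ (isoelectronic, higher Z=39 is smaller); Sr²⁺ < Rb⁺ (both 36 e⁻, Z=38>37); Rb⁺ < Br⁻ (isoelectronic, higher Z=37 is smaller); Br⁻ < I⁻ (same group, period 4 vs 5).
Merged order: Zr⁴⁺ < Y³⁺ < Sr²⁺ < Rb⁺ < Br⁻ < I⁻ — Rb⁺ is number 4.

4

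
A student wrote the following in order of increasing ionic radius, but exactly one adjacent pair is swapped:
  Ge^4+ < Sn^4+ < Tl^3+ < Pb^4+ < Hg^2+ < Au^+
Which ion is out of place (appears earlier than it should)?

Check each adjacent pair. Tl^3+ and Pb^4+ are reversed: they are isoelectronic (78 e⁻) and Pb has more protons than Tl (82 vs 81), making Pb^4+ smaller. No other neighbouring pair contradicts the periodic trends, so Tl^3+ is the ion listed too early.

Tl^3+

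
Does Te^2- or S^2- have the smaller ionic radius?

All are in the same group with charge -2. Radius grows down the group as n (the outermost shell) increases.

S^2-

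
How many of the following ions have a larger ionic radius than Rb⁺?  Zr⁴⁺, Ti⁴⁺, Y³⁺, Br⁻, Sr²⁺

1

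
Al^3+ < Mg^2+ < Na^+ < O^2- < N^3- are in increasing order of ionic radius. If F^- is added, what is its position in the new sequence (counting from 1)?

4

These species are isoelectronic with 10 electrons. The only difference is the number of protons: Al^3+ (Z=13), Mg^2+ (Z=12), Na^+ (Z=11), F^- (Z=9), O^2- (Z=8), N^3- (Z=7). The strongest nuclear pull (Al^3+) gives the smallest ion.
The complete sequence is Al^3+ < Mg^2+ < Na^+ < F^- < O^2- < N^3-. F^- sits at position 4.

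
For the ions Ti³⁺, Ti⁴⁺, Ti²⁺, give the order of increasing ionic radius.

Ti⁴⁺ < Ti³⁺ < Ti²⁺

Same element, different charge: the more highly charged cation has fewer electrons and a greater effective nuclear charge per electron, making Ti⁴⁺ the smallest.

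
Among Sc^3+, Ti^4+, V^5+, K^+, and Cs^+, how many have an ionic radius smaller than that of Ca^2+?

3

First list Z and electron count for each: V^5+ has 18 e⁻ (Z=23), Ti^4+ has 18 e⁻ (Z=22), Sc^3+ has 18 e⁻ (Z=21), Ca^2+ has 18 e⁻ (Z=20), K^+ has 18 e⁻ (Z=19), Cs^+ has 54 e⁻ (Z=55). V^5+ < Ti^4+ (isoelectronic, higher Z=23 is smaller); Ti^4+ < Sc^3+ (both 18 e⁻, Z=22>21); Sc^3+ < Ca^2+ (both 18 e⁻, Z=21>20); Ca^2+ < K^+ (both 18 e⁻, Z=20>19); K^+ < Cs^+ (same group, 2 shells fewer).
Ordering all of them (including Ca^2+) by radius gives V^5+ < Ti^4+ < Sc^3+ < Ca^2+ < K^+ < Cs^+. So 3 are smaller.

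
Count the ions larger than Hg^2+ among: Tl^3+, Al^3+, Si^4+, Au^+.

Electron counts and nuclear charges: Si^4+ (Z=14, 10 e⁻), Al^3+ (Z=13, 10 e⁻), Tl^3+ (Z=81, 78 e⁻), Hg^2+ (Z=80, 78 e⁻), Au^+ (Z=79, 78 e⁻). Si^4+ < Al^3+ (both 10 e⁻, Z=14>13); Al^3+ < Tl^3+ (same group, 3 shells fewer); Tl^3+ < Hg^2+ (both 78 e⁻, Z=81>80); Hg^2+ < Au^+ (both 78 e⁻, Z=80>79).
Ordering all of them (including Hg^2+) by radius gives Si^4+ < Al^3+ < Tl^3+ < Hg^2+ < Au^+. That's 1.

1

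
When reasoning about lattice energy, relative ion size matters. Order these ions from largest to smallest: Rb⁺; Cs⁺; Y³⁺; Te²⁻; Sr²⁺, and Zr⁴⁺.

Te²⁻ > Cs⁺ > Rb⁺ > Sr²⁺ > Y³⁺ > Zr⁴⁺

Electron counts and nuclear charges: Zr⁴⁺: 36 e⁻, Z=40, Y³⁺: 36 e⁻, Z=39, Sr²⁺: 36 e⁻, Z=38, Rb⁺: 36 e⁻, Z=37, Cs⁺: 54 e⁻, Z=55, Te²⁻: 54 e⁻, Z=52. Zr⁴⁺ < Y³⁺ (isoelectronic, higher Z=40 is smaller); Y³⁺ < Sr²⁺ (both 36 e⁻, Z=39>38); Sr²⁺ < Rb⁺ (both 36 e⁻, Z=38>37); Rb⁺ < Cs⁺ (same group, 1 shell fewer); Cs⁺ < Te²⁻ (both 54 e⁻, Z=55>52).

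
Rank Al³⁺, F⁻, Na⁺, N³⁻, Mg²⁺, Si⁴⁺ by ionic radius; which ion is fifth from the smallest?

All of these have 10 electrons (isoelectronic). With the same electron cloud, the ion with the most protons pulls it in tightest. Nuclear charges: Si⁴⁺ (Z=14), Al³⁺ (Z=13), Mg²⁺ (Z=12), Na⁺ (Z=11), F⁻ (Z=9), N³⁻ (Z=7). Highest Z is smallest.
Ordering: Si⁴⁺ < Al³⁺ < Mg²⁺ < Na⁺ < F⁻ < N³⁻. The fifth smallest is F⁻.

F⁻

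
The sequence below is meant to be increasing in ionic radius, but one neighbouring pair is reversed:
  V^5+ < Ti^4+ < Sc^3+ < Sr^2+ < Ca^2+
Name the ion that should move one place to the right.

Check each adjacent pair. Sr^2+ and Ca^2+ are reversed: both in group 2 with the same charge; Ca^2+ (period 4) has the smaller radius. No other neighbouring pair contradicts the periodic trends, so Sr^2+ is the ion listed too early.

Sr^2+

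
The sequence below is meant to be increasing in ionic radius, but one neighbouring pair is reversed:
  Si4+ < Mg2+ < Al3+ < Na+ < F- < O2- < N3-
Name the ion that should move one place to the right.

Check each adjacent pair. Mg2+ and Al3+ are reversed: Al3+ and Mg2+ share 10 electrons; the higher nuclear charge on Al (Z=13) contracts it more, so Al3+ < Mg2+. No other neighbouring pair contradicts the periodic trends, so Mg2+ is the ion listed too early.

Mg2+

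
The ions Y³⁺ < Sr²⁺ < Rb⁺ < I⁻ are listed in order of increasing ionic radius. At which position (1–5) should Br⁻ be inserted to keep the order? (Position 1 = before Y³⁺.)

4

Y³⁺ has 36 e⁻ (Z=39), Sr²⁺ has 36 e⁻ (Z=38), Rb⁺ has 36 e⁻ (Z=37), Br⁻ has 36 e⁻ (Z=35), I⁻ has 54 e⁻ (Z=53). Y³⁺ < Sr²⁺ (both 36 e⁻, Z=39>38); Sr²⁺ < Rb⁺ (both 36 e⁻, Z=38>37); Rb⁺ < Br⁻ (isoelectronic, higher Z=37 is smaller); Br⁻ < I⁻ (same group, 1 shell fewer).
Merged order: Y³⁺ < Sr²⁺ < Rb⁺ < Br⁻ < I⁻ — Br⁻ is number 4.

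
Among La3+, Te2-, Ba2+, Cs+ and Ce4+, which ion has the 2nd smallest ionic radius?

These species are isoelectronic with 54 electrons. The only difference is the number of protons: Ce4+ (Z=58), La3+ (Z=57), Ba2+ (Z=56), Cs+ (Z=55), Te2- (Z=52). The strongest nuclear pull (Ce4+) gives the smallest ion.
So the order is Ce4+ < La3+ < Ba2+ < Cs+ < Te2-; the 2nd-smallest ion is La3+.

La3+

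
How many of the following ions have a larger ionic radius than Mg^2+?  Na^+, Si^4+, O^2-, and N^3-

3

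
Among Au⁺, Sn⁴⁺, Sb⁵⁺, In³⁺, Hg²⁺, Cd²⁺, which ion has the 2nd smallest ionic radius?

Work out protons and electrons: Sb⁵⁺: 46 e⁻, Z=51, Sn⁴⁺: 46 e⁻, Z=50, In³⁺: 46 e⁻, Z=49, Cd²⁺: 46 e⁻, Z=48, Hg²⁺: 78 e⁻, Z=80, Au⁺: 78 e⁻, Z=79. Sb⁵⁺ < Sn⁴⁺ (isoelectronic, higher Z=51 is smaller); Sn⁴⁺ < In³⁺ (both 46 e⁻, Z=50>49); In³⁺ < Cd²⁺ (isoelectronic, higher Z=49 is smaller); Cd²⁺ < Hg²⁺ (same group, 1 shell fewer); Hg²⁺ < Au⁺ (isoelectronic, higher Z=80 is smaller).
So the order is Sb⁵⁺ < Sn⁴⁺ < In³⁺ < Cd²⁺ < Hg²⁺ < Au⁺; the 2nd-smallest ion is Sn⁴⁺.

Sn⁴⁺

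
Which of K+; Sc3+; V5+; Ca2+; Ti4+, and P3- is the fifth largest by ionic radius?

Ti4+

Each ion has 18 electrons. The ranking follows nuclear charge in reverse — greater Z gives a smaller radius. V5+ (Z=23), Ti4+ (Z=22), Sc3+ (Z=21), Ca2+ (Z=20), K+ (Z=19), P3- (Z=15).
So the order is V5+ < Ti4+ < Sc3+ < Ca2+ < K+ < P3-; the 5th-largest ion is Ti4+.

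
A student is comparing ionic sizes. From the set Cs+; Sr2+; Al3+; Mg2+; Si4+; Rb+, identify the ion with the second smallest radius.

Al3+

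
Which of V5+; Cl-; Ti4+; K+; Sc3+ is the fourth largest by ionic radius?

Each ion has 18 electrons. The ranking follows nuclear charge in reverse — greater Z gives a smaller radius. V5+ (Z=23), Ti4+ (Z=22), Sc3+ (Z=21), K+ (Z=19), Cl- (Z=17).
Full ascending order: V5+ < Ti4+ < Sc3+ < K+ < Cl-. Counting from the largest, position 4 is Ti4+.

Ti4+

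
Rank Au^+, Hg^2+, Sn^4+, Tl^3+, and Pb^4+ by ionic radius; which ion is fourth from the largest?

Pb^4+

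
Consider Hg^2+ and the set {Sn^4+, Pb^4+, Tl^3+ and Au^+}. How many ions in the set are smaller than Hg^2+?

3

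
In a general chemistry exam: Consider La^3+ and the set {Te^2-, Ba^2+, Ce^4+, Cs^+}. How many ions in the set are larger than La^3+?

3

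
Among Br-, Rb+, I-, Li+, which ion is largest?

First list Z and electron count for each: Li+: 2 e⁻, Z=3, Rb+: 36 e⁻, Z=37, Br-: 36 e⁻, Z=35, I-: 54 e⁻, Z=53. Li+ < Rb+ (same group, 3 shells fewer); Rb+ < Br- (isoelectronic, higher Z=37 is smaller); Br- < I- (same group, 1 shell fewer).

I-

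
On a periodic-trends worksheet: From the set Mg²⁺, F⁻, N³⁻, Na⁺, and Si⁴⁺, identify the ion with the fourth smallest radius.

F⁻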